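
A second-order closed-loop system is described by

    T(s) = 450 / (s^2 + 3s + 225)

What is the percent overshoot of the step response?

%OS ≈ 72.9%

Comparing s^2 + 3s + 225 to s^2 + 2ζωₙs + ωₙ²: ωₙ = 15 rad/s and ζ = 3/(2·15) = 0.1.
%OS = 100·exp(−πζ/√(1−ζ²)) = 100·exp(−π·0.1/√(1−0.1²)) ≈ 72.9%.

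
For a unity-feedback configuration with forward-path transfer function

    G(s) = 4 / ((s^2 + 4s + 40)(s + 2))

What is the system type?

Type 0

The denominator has no factor of s at the origin — no free integrator — so this is a Type 0 system.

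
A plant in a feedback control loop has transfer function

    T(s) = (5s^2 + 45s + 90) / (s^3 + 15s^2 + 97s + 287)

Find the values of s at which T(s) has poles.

The poles are the roots of the denominator s^3 + 15s^2 + 97s + 287 = 0.
Trying s = -7: the polynomial evaluates to 0, so (s + 7) is a factor.
Dividing out leaves s^2 + 8s + 41 = 0.
The quadratic formula then gives s = -4 ± 5j.

s = -4 ± 5j, -7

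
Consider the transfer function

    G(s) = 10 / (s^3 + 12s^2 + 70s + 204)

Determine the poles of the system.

The poles are the roots of the denominator s^3 + 12s^2 + 70s + 204 = 0.
Trying s = -6: the polynomial evaluates to 0, so (s + 6) is a factor.
Dividing out leaves s^2 + 6s + 34 = 0.
The quadratic formula then gives s = -3 ± 5j.

s = -3 + 5j, -3 - 5j, -6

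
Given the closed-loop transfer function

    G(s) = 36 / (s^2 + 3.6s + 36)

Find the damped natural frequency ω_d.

Comparing s^2 + 3.6s + 36 to s^2 + 2ζωₙs + ωₙ²: ωₙ = 6 rad/s and ζ = 3.6/(2·6) = 0.3.
ζωₙ = 3.6/2 = 1.8, so ω_d = ωₙ√(1−ζ²) = √(ωₙ² − (ζωₙ)²) = √(36 − 1.8²) = √32.76 ≈ 5.724 rad/s.

ω_d ≈ 5.724 rad/s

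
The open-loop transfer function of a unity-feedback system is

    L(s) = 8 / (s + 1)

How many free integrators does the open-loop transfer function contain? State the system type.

Type 0

The denominator has no factor of s at the origin — no free integrator — so this is a Type 0 system.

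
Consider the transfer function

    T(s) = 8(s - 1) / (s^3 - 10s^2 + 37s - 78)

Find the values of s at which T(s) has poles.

The poles are the roots of the denominator s^3 - 10s^2 + 37s - 78 = 0.
Trying s = 6: the polynomial evaluates to 0, so (s - 6) is a factor.
Dividing out leaves s^2 - 4s + 13 = 0.
The quadratic formula then gives s = 2 ± 3j.

s = 2 ± 3j, 6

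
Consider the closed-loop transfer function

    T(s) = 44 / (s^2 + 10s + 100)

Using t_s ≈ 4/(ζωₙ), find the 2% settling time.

Comparing s^2 + 10s + 100 to s^2 + 2ζωₙs + ωₙ²: ωₙ = 10 rad/s and ζ = 10/(2·10) = 0.5.
ζωₙ = 10/2 = 5, so t_s ≈ 4/(ζωₙ) = 4/5 = 0.8000 s.

t_s ≈ 0.8000 s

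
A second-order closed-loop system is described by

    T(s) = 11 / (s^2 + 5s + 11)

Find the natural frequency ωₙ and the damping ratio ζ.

ωₙ ≈ 3.317 rad/s, ζ ≈ 0.7538

Compare the denominator to the standard form s^2 + 2ζωₙs + ωₙ².
ωₙ² = 11, so ωₙ = √11 ≈ 3.317 rad/s.
2ζωₙ = 5, so ζ = 5/(2·√11) ≈ 0.7538.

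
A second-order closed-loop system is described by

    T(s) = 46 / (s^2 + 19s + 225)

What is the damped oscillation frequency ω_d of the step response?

ω_d ≈ 11.61 rad/s

Comparing s^2 + 19s + 225 to s^2 + 2ζωₙs + ωₙ²: ωₙ = 15 rad/s and ζ = 19/(2·15) ≈ 0.6333.
ζωₙ = 19/2 = 9.5, so ω_d = ωₙ√(1−ζ²) = √(ωₙ² − (ζωₙ)²) = √(225 − 9.5²) = √134.75 ≈ 11.61 rad/s.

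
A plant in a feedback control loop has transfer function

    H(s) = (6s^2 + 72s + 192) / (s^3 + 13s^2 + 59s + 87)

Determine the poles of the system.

s = -5 + 2j, -5 - 2j, -3

The poles are the roots of the denominator s^3 + 13s^2 + 59s + 87 = 0.
Trying s = -3: the polynomial evaluates to 0, so (s + 3) is a factor.
Dividing out leaves s^2 + 10s + 29 = 0.
The quadratic formula then gives s = -5 ± 2j.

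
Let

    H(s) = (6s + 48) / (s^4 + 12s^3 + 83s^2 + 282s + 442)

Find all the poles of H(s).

s = -3 + 5j, -3 - 5j, -3 + 2j, -3 - 2j

The poles are the roots of the denominator s^4 + 12s^3 + 83s^2 + 282s + 442 = 0.
No real roots exist; factor into two real quadratics: (s^2 + 6s + 34)(s^2 + 6s + 13) = 0.
Each quadratic gives a conjugate pair via the quadratic formula.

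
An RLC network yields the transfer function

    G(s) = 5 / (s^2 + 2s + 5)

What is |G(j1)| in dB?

|G(j1)|_dB ≈ 0.969 dB

Substitute s = j1: numerator = 5, denominator = 4 + j2.
|G(j1)| = |5| / |4 + j2| = 5 / 4.4721 ≈ 1.118.
In decibels: 20·log₁₀(1.118) ≈ 0.969 dB.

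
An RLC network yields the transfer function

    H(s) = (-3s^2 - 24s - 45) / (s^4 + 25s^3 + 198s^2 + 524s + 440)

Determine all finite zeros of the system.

Set the numerator to zero: -3s^2 - 24s - 45 = 0, i.e. -3·(s^2 + 8s + 15) = 0.
Factoring: (s + 3)(s + 5) = 0.

s = -3, -5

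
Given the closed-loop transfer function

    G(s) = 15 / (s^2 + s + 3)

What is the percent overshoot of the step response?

%OS ≈ 38.8%

Comparing s^2 + s + 3 to s^2 + 2ζωₙs + ωₙ²: ωₙ = √3 ≈ 1.732 rad/s and ζ = 1/(2·√3) ≈ 0.2887.
%OS = 100·exp(−πζ/√(1−ζ²)) = 100·exp(−π·0.2887/√(1−0.2887²)) ≈ 38.8%.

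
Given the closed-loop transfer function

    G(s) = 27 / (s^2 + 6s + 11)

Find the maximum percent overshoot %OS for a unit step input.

%OS ≈ 0.128%

Comparing s^2 + 6s + 11 to s^2 + 2ζωₙs + ωₙ²: ωₙ = √11 ≈ 3.317 rad/s and ζ = 6/(2·√11) ≈ 0.9045.
%OS = 100·exp(−πζ/√(1−ζ²)) = 100·exp(−π·0.9045/√(1−0.9045²)) ≈ 0.128%.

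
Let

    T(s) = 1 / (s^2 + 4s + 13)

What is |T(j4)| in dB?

|T(j4)|_dB ≈ -24.2 dB

Substitute s = j4: numerator = 1, denominator = -3 + j16.
|T(j4)| = |1| / |-3 + j16| = 1 / 16.279 ≈ 0.06143.
In decibels: 20·log₁₀(0.06143) ≈ -24.2 dB.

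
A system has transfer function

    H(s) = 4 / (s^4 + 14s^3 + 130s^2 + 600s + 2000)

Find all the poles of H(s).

s = -5 + 5j, -5 - 5j, -2 + 6j, -2 - 6j

The poles are the roots of the denominator s^4 + 14s^3 + 130s^2 + 600s + 2000 = 0.
No real roots exist; factor into two real quadratics: (s^2 + 10s + 50)(s^2 + 4s + 40) = 0.
Each quadratic gives a conjugate pair via the quadratic formula.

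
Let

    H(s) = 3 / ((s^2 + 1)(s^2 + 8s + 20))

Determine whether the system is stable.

The poles can be read from the denominator factors: s = j, -j, -4 + 2j, -4 - 2j.
Since the simple pole(s) at s = j, -j lie on the jω-axis with none in the right half-plane, the system is marginally stable.

marginally stable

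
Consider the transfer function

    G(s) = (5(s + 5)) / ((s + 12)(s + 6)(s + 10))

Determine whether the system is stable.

stable

The poles can be read from the denominator factors: s = -12, -6, -10.
Since all poles lie strictly in the left half-plane, the system is stable.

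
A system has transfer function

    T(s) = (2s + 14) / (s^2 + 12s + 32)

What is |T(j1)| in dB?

Substitute s = j1: numerator = 14 + j2, denominator = 31 + j12.
|T(j1)| = |14 + j2| / |31 + j12| = 14.142 / 33.242 ≈ 0.4254.
In decibels: 20·log₁₀(0.4254) ≈ -7.42 dB.

|T(j1)|_dB ≈ -7.42 dB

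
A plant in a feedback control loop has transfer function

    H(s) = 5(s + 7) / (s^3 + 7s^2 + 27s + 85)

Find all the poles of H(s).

s = -1 + 4j, -1 - 4j, -5

The poles are the roots of the denominator s^3 + 7s^2 + 27s + 85 = 0.
Trying s = -5: the polynomial evaluates to 0, so (s + 5) is a factor.
Dividing out leaves s^2 + 2s + 17 = 0.
The quadratic formula then gives s = -1 ± 4j.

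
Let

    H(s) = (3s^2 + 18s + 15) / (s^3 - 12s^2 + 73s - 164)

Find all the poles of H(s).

The poles are the roots of the denominator s^3 - 12s^2 + 73s - 164 = 0.
Trying s = 4: the polynomial evaluates to 0, so (s - 4) is a factor.
Dividing out leaves s^2 - 8s + 41 = 0.
The quadratic formula then gives s = 4 ± 5j.

s = 4 + 5j, 4 - 5j, 4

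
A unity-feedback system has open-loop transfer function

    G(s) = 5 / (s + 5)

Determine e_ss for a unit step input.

e_ss = 0.5000

G(s) has no poles at the origin.
This is a Type 0 system. Kp = lim_{s→0} G(s) = 5/5 = 1.
e_ss = 1/(1 + Kp) = 1/(1 + 1) = 1/2 ≈ 0.5000.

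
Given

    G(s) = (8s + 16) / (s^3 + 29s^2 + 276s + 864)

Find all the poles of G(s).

s = -8, -12, -9

The poles are the roots of the denominator s^3 + 29s^2 + 276s + 864 = 0.
Trying s = -8: the polynomial evaluates to 0, so (s + 8) is a factor.
Dividing out leaves s^2 + 21s + 108 = 0.
Factoring the quadratic: (s + 12)(s + 9) = 0.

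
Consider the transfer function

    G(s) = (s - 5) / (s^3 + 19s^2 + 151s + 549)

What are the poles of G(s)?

The poles are the roots of the denominator s^3 + 19s^2 + 151s + 549 = 0.
Trying s = -9: the polynomial evaluates to 0, so (s + 9) is a factor.
Dividing out leaves s^2 + 10s + 61 = 0.
The quadratic formula then gives s = -5 ± 6j.

s = -5 ± 6j, -9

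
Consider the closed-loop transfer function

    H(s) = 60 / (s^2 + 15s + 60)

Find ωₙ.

Compare the denominator to the standard form s^2 + 2ζωₙs + ωₙ².
ωₙ² = 60, so ωₙ = √60 ≈ 7.746 rad/s.

ωₙ ≈ 7.746 rad/s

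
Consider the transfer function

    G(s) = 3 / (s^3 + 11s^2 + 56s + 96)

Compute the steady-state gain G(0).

G(0) = 1/32 ≈ 0.03125

Set s = 0: G(0) = (3) / (96) = 1/32.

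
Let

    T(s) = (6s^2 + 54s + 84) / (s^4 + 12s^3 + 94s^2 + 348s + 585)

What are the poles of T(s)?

s = -3 + 6j, -3 - 6j, -3 + 2j, -3 - 2j

The poles are the roots of the denominator s^4 + 12s^3 + 94s^2 + 348s + 585 = 0.
No real roots exist; factor into two real quadratics: (s^2 + 6s + 45)(s^2 + 6s + 13) = 0.
Each quadratic gives a conjugate pair via the quadratic formula.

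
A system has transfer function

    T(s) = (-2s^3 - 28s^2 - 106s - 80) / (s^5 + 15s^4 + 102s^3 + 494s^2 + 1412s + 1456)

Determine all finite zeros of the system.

s = -5, -8, -1

Set the numerator to zero: -2s^3 - 28s^2 - 106s - 80 = 0, i.e. -2·(s^3 + 14s^2 + 53s + 40) = 0.
Factoring: (s + 5)(s + 8)(s + 1) = 0.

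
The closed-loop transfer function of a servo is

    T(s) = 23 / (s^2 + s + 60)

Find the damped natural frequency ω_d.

ω_d ≈ 7.730 rad/s

Comparing s^2 + s + 60 to s^2 + 2ζωₙs + ωₙ²: ωₙ = √60 ≈ 7.746 rad/s and ζ = 1/(2·√60) ≈ 0.06455.
ζωₙ = 1/2 = 0.5, so ω_d = ωₙ√(1−ζ²) = √(ωₙ² − (ζωₙ)²) = √(60 − 0.5²) = √59.75 ≈ 7.730 rad/s.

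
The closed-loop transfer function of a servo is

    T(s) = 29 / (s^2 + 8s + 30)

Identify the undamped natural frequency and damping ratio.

ωₙ ≈ 5.477 rad/s, ζ ≈ 0.7303

Compare the denominator to the standard form s^2 + 2ζωₙs + ωₙ².
ωₙ² = 30, so ωₙ = √30 ≈ 5.477 rad/s.
2ζωₙ = 8, so ζ = 8/(2·√30) ≈ 0.7303.
With ζ = 0.7303 the response is underdamped.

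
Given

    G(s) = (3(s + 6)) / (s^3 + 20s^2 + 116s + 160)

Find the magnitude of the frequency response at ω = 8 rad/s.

|G(j8)| ≈ 0.02511

Substitute s = j8: numerator = 18 + j24, denominator = -1120 + j416.
|G(j8)| = |18 + j24| / |-1120 + j416| = 30 / 1194.8 ≈ 0.02511.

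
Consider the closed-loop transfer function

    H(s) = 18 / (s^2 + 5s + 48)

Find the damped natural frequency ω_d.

Comparing s^2 + 5s + 48 to s^2 + 2ζωₙs + ωₙ²: ωₙ = √48 ≈ 6.928 rad/s and ζ = 5/(2·√48) ≈ 0.3608.
ζωₙ = 5/2 = 2.5, so ω_d = ωₙ√(1−ζ²) = √(ωₙ² − (ζωₙ)²) = √(48 − 2.5²) = √41.75 ≈ 6.461 rad/s.

ω_d ≈ 6.461 rad/s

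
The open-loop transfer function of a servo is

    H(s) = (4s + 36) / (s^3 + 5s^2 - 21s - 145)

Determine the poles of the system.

The poles are the roots of the denominator s^3 + 5s^2 - 21s - 145 = 0.
Trying s = 5: the polynomial evaluates to 0, so (s - 5) is a factor.
Dividing out leaves s^2 + 10s + 29 = 0.
The quadratic formula then gives s = -5 ± 2j.

s = -5 + 2j, -5 - 2j, 5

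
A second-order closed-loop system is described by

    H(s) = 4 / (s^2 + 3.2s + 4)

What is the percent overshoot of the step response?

%OS ≈ 1.52%

Comparing s^2 + 3.2s + 4 to s^2 + 2ζωₙs + ωₙ²: ωₙ = 2 rad/s and ζ = 3.2/(2·2) = 0.8.
%OS = 100·exp(−πζ/√(1−ζ²)) = 100·exp(−π·0.8/√(1−0.8²)) ≈ 1.52%.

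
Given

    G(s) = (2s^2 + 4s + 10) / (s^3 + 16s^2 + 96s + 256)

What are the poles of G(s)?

The poles are the roots of the denominator s^3 + 16s^2 + 96s + 256 = 0.
Trying s = -8: the polynomial evaluates to 0, so (s + 8) is a factor.
Dividing out leaves s^2 + 8s + 32 = 0.
The quadratic formula then gives s = -4 ± 4j.

s = -4 ± 4j, -8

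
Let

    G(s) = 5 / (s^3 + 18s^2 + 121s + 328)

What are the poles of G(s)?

s = -5 ± 4j, -8

The poles are the roots of the denominator s^3 + 18s^2 + 121s + 328 = 0.
Trying s = -8: the polynomial evaluates to 0, so (s + 8) is a factor.
Dividing out leaves s^2 + 10s + 41 = 0.
The quadratic formula then gives s = -5 ± 4j.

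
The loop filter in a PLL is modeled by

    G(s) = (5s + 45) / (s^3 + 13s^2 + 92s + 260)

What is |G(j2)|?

Substitute s = j2: numerator = 45 + j10, denominator = 208 + j176.
|G(j2)| = |45 + j10| / |208 + j176| = 46.098 / 272.47 ≈ 0.1692.

|G(j2)| ≈ 0.1692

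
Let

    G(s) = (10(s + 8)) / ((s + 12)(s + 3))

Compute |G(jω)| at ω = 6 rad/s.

|G(j6)| ≈ 1.111

Substitute s = j6: numerator = 80 + j60, denominator = j90.
|G(j6)| = |80 + j60| / |j90| = 100 / 90 ≈ 1.111.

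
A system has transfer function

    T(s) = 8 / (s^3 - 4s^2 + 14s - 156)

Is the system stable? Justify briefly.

The denominator s^3 - 4s^2 + 14s - 156 factors as (s^2 + 2s + 26)(s - 6), giving poles at s = -1 ± 5j, 6.
Since the pole(s) at s = 6 lie in the right half-plane, the system is unstable.

unstable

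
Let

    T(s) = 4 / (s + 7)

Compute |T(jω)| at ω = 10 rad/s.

Substitute s = j10: numerator = 4, denominator = 7 + j10.
|T(j10)| = |4| / |7 + j10| = 4 / 12.207 ≈ 0.3277.

|T(j10)| ≈ 0.3277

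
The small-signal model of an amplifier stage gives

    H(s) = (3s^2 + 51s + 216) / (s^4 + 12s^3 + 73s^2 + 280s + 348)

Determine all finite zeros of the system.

s = -9, -8

Set the numerator to zero: 3s^2 + 51s + 216 = 0, i.e. 3·(s^2 + 17s + 72) = 0.
Factoring: (s + 9)(s + 8) = 0.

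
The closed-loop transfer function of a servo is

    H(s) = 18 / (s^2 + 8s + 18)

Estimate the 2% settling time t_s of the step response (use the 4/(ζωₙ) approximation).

Comparing s^2 + 8s + 18 to s^2 + 2ζωₙs + ωₙ²: ωₙ = √18 ≈ 4.243 rad/s and ζ = 8/(2·√18) ≈ 0.9428.
ζωₙ = 8/2 = 4, so t_s ≈ 4/(ζωₙ) = 4/4 = 1 s.

t_s ≈ 1 s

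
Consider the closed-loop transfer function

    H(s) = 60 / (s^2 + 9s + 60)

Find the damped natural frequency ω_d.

ω_d ≈ 6.305 rad/s

Comparing s^2 + 9s + 60 to s^2 + 2ζωₙs + ωₙ²: ωₙ = √60 ≈ 7.746 rad/s and ζ = 9/(2·√60) ≈ 0.5809.
ζωₙ = 9/2 = 4.5, so ω_d = ωₙ√(1−ζ²) = √(ωₙ² − (ζωₙ)²) = √(60 − 4.5²) = √39.75 ≈ 6.305 rad/s.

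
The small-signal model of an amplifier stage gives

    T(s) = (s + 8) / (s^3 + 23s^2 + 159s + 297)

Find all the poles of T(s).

s = -11, -9, -3

The poles are the roots of the denominator s^3 + 23s^2 + 159s + 297 = 0.
Trying s = -11: the polynomial evaluates to 0, so (s + 11) is a factor.
Dividing out leaves s^2 + 12s + 27 = 0.
Factoring the quadratic: (s + 9)(s + 3) = 0.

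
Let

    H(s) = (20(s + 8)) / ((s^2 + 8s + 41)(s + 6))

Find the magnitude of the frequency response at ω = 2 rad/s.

|H(j2)| ≈ 0.6469

Substitute s = j2: numerator = 160 + j40, denominator = 190 + j170.
|H(j2)| = |160 + j40| / |190 + j170| = 164.92 / 254.95 ≈ 0.6469.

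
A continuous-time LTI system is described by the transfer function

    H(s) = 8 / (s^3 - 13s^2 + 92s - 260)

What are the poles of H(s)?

s = 4 ± 6j, 5

The poles are the roots of the denominator s^3 - 13s^2 + 92s - 260 = 0.
Trying s = 5: the polynomial evaluates to 0, so (s - 5) is a factor.
Dividing out leaves s^2 - 8s + 52 = 0.
The quadratic formula then gives s = 4 ± 6j.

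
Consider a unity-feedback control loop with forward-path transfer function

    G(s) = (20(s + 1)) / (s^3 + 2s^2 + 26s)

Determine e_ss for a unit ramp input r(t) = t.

G(s) has one pole at the origin.
This is a Type 1 system. Kv = lim_{s→0} s·G(s) = 20/26 = 10/13.
e_ss = 1/Kv = 1/(10/13) = 13/10 ≈ 1.300.

e_ss = 1.300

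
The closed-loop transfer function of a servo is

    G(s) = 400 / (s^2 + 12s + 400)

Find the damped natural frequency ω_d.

ω_d ≈ 19.08 rad/s

Comparing s^2 + 12s + 400 to s^2 + 2ζωₙs + ωₙ²: ωₙ = 20 rad/s and ζ = 12/(2·20) = 0.3.
ζωₙ = 12/2 = 6, so ω_d = ωₙ√(1−ζ²) = √(ωₙ² − (ζωₙ)²) = √(400 − 6²) = √364 ≈ 19.08 rad/s.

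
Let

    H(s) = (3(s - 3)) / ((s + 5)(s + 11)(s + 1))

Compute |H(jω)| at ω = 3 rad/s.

|H(j3)| ≈ 0.06054

Substitute s = j3: numerator = -9 + j9, denominator = -98 + j186.
|H(j3)| = |-9 + j9| / |-98 + j186| = 12.728 / 210.24 ≈ 0.06054.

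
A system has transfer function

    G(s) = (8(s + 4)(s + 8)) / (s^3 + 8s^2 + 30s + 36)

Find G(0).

Set s = 0: G(0) = (256) / (36) = 64/9.

G(0) = 64/9 ≈ 7.111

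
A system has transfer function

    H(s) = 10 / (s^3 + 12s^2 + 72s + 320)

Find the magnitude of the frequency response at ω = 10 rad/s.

|H(j10)| ≈ 0.01083

Substitute s = j10: numerator = 10, denominator = -880 - j280.
|H(j10)| = |10| / |-880 - j280| = 10 / 923.47 ≈ 0.01083.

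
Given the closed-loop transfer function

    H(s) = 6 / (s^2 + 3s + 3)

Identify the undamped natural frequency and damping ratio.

Compare the denominator to the standard form s^2 + 2ζωₙs + ωₙ².
ωₙ² = 3, so ωₙ = √3 ≈ 1.732 rad/s.
2ζωₙ = 3, so ζ = 3/(2·√3) ≈ 0.8660.

ωₙ ≈ 1.732 rad/s, ζ ≈ 0.8660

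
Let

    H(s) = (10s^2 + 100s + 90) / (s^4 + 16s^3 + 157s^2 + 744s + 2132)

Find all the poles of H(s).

s = -4 ± 6j, -4 ± 5j

The poles are the roots of the denominator s^4 + 16s^3 + 157s^2 + 744s + 2132 = 0.
No real roots exist; factor into two real quadratics: (s^2 + 8s + 52)(s^2 + 8s + 41) = 0.
Each quadratic gives a conjugate pair via the quadratic formula.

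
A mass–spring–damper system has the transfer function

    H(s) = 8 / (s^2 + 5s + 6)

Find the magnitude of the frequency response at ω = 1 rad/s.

Substitute s = j1: numerator = 8, denominator = 5 + j5.
|H(j1)| = |8| / |5 + j5| = 8 / 7.0711 ≈ 1.131.

|H(j1)| ≈ 1.131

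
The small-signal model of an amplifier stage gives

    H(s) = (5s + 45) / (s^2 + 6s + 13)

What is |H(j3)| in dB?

Substitute s = j3: numerator = 45 + j15, denominator = 4 + j18.
|H(j3)| = |45 + j15| / |4 + j18| = 47.434 / 18.439 ≈ 2.572.
In decibels: 20·log₁₀(2.572) ≈ 8.21 dB.

|H(j3)|_dB ≈ 8.21 dB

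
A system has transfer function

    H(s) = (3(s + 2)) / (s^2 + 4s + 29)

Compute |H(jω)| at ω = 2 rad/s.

Substitute s = j2: numerator = 6 + j6, denominator = 25 + j8.
|H(j2)| = |6 + j6| / |25 + j8| = 8.4853 / 26.249 ≈ 0.3233.

|H(j2)| ≈ 0.3233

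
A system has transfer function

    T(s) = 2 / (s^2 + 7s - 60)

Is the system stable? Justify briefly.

The denominator s^2 + 7s - 60 factors as (s + 12)(s - 5), giving poles at s = -12, 5.
Since the pole(s) at s = 5 lie in the right half-plane, the system is unstable.

unstable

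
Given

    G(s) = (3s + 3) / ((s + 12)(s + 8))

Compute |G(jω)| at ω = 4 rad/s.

|G(j4)| ≈ 0.1093

Substitute s = j4: numerator = 3 + j12, denominator = 80 + j80.
|G(j4)| = |3 + j12| / |80 + j80| = 12.369 / 113.14 ≈ 0.1093.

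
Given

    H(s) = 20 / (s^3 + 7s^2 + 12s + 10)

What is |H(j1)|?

|H(j1)| ≈ 1.754

Substitute s = j1: numerator = 20, denominator = 3 + j11.
|H(j1)| = |20| / |3 + j11| = 20 / 11.402 ≈ 1.754.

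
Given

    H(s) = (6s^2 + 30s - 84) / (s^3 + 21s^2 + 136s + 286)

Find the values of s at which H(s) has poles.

s = -11, -5 + j, -5 - j

The poles are the roots of the denominator s^3 + 21s^2 + 136s + 286 = 0.
Trying s = -11: the polynomial evaluates to 0, so (s + 11) is a factor.
Dividing out leaves s^2 + 10s + 26 = 0.
The quadratic formula then gives s = -5 ± 1j.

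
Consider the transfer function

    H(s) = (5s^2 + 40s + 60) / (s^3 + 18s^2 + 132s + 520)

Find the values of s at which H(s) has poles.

The poles are the roots of the denominator s^3 + 18s^2 + 132s + 520 = 0.
Trying s = -10: the polynomial evaluates to 0, so (s + 10) is a factor.
Dividing out leaves s^2 + 8s + 52 = 0.
The quadratic formula then gives s = -4 ± 6j.

s = -4 + 6j, -4 - 6j, -10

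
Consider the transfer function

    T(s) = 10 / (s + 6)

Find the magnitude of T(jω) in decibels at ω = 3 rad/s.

Substitute s = j3: numerator = 10, denominator = 6 + j3.
|T(j3)| = |10| / |6 + j3| = 10 / 6.7082 ≈ 1.491.
In decibels: 20·log₁₀(1.491) ≈ 3.47 dB.

|T(j3)|_dB ≈ 3.47 dB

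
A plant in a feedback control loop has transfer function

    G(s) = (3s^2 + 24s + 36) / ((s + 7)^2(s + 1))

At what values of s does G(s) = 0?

Set the numerator to zero: 3s^2 + 24s + 36 = 0, i.e. 3·(s^2 + 8s + 12) = 0.
Factoring: (s + 2)(s + 6) = 0.

s = -2, -6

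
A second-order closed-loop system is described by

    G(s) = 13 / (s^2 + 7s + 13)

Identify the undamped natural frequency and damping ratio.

ωₙ ≈ 3.606 rad/s, ζ ≈ 0.9707

Compare the denominator to the standard form s^2 + 2ζωₙs + ωₙ².
ωₙ² = 13, so ωₙ = √13 ≈ 3.606 rad/s.
2ζωₙ = 7, so ζ = 7/(2·√13) ≈ 0.9707.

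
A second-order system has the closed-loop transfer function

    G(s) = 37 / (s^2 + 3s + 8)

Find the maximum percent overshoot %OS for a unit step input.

%OS ≈ 14.0%

Comparing s^2 + 3s + 8 to s^2 + 2ζωₙs + ωₙ²: ωₙ = √8 ≈ 2.828 rad/s and ζ = 3/(2·√8) ≈ 0.5303.
%OS = 100·exp(−πζ/√(1−ζ²)) = 100·exp(−π·0.5303/√(1−0.5303²)) ≈ 14.0%.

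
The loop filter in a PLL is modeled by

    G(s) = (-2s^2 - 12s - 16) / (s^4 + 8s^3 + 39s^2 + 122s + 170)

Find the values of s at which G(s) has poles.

The poles are the roots of the denominator s^4 + 8s^3 + 39s^2 + 122s + 170 = 0.
No real roots exist; factor into two real quadratics: (s^2 + 6s + 10)(s^2 + 2s + 17) = 0.
Each quadratic gives a conjugate pair via the quadratic formula.

s = -3 ± j, -1 ± 4j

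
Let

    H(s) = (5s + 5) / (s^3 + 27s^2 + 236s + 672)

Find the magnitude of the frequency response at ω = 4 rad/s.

Substitute s = j4: numerator = 5 + j20, denominator = 240 + j880.
|H(j4)| = |5 + j20| / |240 + j880| = 20.616 / 912.14 ≈ 0.02260.

|H(j4)| ≈ 0.02260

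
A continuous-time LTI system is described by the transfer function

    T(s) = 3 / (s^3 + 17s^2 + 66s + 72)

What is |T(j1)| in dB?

Substitute s = j1: numerator = 3, denominator = 55 + j65.
|T(j1)| = |3| / |55 + j65| = 3 / 85.147 ≈ 0.03523.
In decibels: 20·log₁₀(0.03523) ≈ -29.1 dB.

|T(j1)|_dB ≈ -29.1 dB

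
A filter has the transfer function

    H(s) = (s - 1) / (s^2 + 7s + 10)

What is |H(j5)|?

|H(j5)| ≈ 0.1339

Substitute s = j5: numerator = -1 + j5, denominator = -15 + j35.
|H(j5)| = |-1 + j5| / |-15 + j35| = 5.0990 / 38.079 ≈ 0.1339.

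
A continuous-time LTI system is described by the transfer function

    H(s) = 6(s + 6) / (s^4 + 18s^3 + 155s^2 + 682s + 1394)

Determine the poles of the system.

s = -5 ± 3j, -4 ± 5j

The poles are the roots of the denominator s^4 + 18s^3 + 155s^2 + 682s + 1394 = 0.
No real roots exist; factor into two real quadratics: (s^2 + 10s + 34)(s^2 + 8s + 41) = 0.
Each quadratic gives a conjugate pair via the quadratic formula.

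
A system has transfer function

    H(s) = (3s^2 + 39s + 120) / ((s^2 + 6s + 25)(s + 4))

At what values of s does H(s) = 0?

s = -5, -8

Set the numerator to zero: 3s^2 + 39s + 120 = 0, i.e. 3·(s^2 + 13s + 40) = 0.
Factoring: (s + 5)(s + 8) = 0.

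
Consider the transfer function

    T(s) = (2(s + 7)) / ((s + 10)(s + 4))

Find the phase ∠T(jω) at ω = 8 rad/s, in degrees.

∠T(j8) ≈ -53.28°

At s = j8: numerator = 14 + j16, denominator = -24 + j112.
∠T = ∠num − ∠den = 48.814° − (102.09°) = -53.28°.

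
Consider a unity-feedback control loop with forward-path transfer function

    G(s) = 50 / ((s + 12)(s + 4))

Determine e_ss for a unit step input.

e_ss = 0.4898

G(s) has no poles at the origin.
This is a Type 0 system. Kp = lim_{s→0} G(s) = 50/48 = 25/24.
e_ss = 1/(1 + Kp) = 1/(1 + 25/24) = 24/49 ≈ 0.4898.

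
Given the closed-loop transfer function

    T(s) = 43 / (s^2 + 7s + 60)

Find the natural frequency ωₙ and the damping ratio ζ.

ωₙ ≈ 7.746 rad/s, ζ ≈ 0.4518

Compare the denominator to the standard form s^2 + 2ζωₙs + ωₙ².
ωₙ² = 60, so ωₙ = √60 ≈ 7.746 rad/s.
2ζωₙ = 7, so ζ = 7/(2·√60) ≈ 0.4518.
With ζ = 0.4518 the response is underdamped.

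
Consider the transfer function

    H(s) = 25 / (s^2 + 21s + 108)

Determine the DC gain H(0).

H(0) = 25/108 ≈ 0.2315

Set s = 0: H(0) = (25) / (108) = 25/108.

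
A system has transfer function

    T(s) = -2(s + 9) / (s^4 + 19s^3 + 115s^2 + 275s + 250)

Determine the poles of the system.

s = -2 + j, -2 - j, -5, -10

The poles are the roots of the denominator s^4 + 19s^3 + 115s^2 + 275s + 250 = 0.
Trying s = -5: the polynomial evaluates to 0, so (s + 5) is a factor.
Dividing out leaves s^3 + 14s^2 + 45s + 50 = 0.
This factors further as (s^2 + 4s + 5)(s + 10) = 0.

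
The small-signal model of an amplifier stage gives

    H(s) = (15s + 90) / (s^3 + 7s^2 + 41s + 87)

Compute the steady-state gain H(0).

H(0) = 30/29 ≈ 1.034

Set s = 0: H(0) = (90) / (87) = 30/29.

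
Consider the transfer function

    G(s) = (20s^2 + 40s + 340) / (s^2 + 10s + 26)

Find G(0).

G(0) = 170/13 ≈ 13.08

Set s = 0: G(0) = (340) / (26) = 170/13.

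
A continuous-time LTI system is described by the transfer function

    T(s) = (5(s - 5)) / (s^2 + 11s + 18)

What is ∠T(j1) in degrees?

At s = j1: numerator = -25 + j5, denominator = 17 + j11.
∠T = ∠num − ∠den = 168.69° − (32.905°) = 135.8°.

∠T(j1) ≈ 135.8°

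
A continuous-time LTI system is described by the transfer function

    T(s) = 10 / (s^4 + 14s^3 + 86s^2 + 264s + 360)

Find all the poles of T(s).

s = -4 + 2j, -4 - 2j, -3 + 3j, -3 - 3j

The poles are the roots of the denominator s^4 + 14s^3 + 86s^2 + 264s + 360 = 0.
No real roots exist; factor into two real quadratics: (s^2 + 8s + 20)(s^2 + 6s + 18) = 0.
Each quadratic gives a conjugate pair via the quadratic formula.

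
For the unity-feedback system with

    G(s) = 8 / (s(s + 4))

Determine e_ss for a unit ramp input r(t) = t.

G(s) has one pole at the origin.
This is a Type 1 system. Kv = lim_{s→0} s·G(s) = 8/4 = 2.
e_ss = 1/Kv = 1/(2) = 1/2 ≈ 0.5000.

e_ss = 0.5000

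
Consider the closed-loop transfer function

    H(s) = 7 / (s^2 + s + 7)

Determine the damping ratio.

ζ ≈ 0.1890

Compare the denominator to the standard form s^2 + 2ζωₙs + ωₙ².
ωₙ² = 7, so ωₙ = √7 ≈ 2.646 rad/s.
2ζωₙ = 1, so ζ = 1/(2·√7) ≈ 0.1890.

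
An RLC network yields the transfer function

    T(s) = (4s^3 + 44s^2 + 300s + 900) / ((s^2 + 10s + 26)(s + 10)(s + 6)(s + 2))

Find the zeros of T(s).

Set the numerator to zero: 4s^3 + 44s^2 + 300s + 900 = 0, i.e. 4·(s^3 + 11s^2 + 75s + 225) = 0.
Factoring: (s^2 + 6s + 45)(s + 5) = 0.

s = -3 ± 6j, -5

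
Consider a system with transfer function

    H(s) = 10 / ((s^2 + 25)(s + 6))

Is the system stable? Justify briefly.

The poles can be read from the denominator factors: s = 5j, -5j, -6.
Since the simple pole(s) at s = 5j, -5j lie on the jω-axis with none in the right half-plane, the system is marginally stable.

marginally stable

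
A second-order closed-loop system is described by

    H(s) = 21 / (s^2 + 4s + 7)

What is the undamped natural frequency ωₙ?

Compare the denominator to the standard form s^2 + 2ζωₙs + ωₙ².
ωₙ² = 7, so ωₙ = √7 ≈ 2.646 rad/s.

ωₙ ≈ 2.646 rad/s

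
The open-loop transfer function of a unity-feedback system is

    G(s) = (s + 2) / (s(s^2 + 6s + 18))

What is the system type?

The denominator has 1 factor of s at the origin (free integrator), so this is a Type 1 system.

Type 1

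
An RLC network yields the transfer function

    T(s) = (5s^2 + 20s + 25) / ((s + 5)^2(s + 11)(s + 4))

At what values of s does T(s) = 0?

s = -2 ± j

Set the numerator to zero: 5s^2 + 20s + 25 = 0, i.e. 5·(s^2 + 4s + 5) = 0.
Factoring: (s^2 + 4s + 5) = 0.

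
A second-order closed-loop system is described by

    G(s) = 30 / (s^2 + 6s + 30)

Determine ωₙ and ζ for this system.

Compare the denominator to the standard form s^2 + 2ζωₙs + ωₙ².
ωₙ² = 30, so ωₙ = √30 ≈ 5.477 rad/s.
2ζωₙ = 6, so ζ = 6/(2·√30) ≈ 0.5477.
With ζ = 0.5477 the response is underdamped.

ωₙ ≈ 5.477 rad/s, ζ ≈ 0.5477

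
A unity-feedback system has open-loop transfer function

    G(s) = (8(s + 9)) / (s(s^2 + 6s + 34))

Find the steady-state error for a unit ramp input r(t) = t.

G(s) has one pole at the origin.
This is a Type 1 system. Kv = lim_{s→0} s·G(s) = 72/34 = 36/17.
e_ss = 1/Kv = 1/(36/17) = 17/36 ≈ 0.4722.

e_ss = 0.4722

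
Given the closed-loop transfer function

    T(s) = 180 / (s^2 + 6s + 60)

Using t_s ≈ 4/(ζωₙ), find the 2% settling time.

Comparing s^2 + 6s + 60 to s^2 + 2ζωₙs + ωₙ²: ωₙ = √60 ≈ 7.746 rad/s and ζ = 6/(2·√60) ≈ 0.3873.
ζωₙ = 6/2 = 3, so t_s ≈ 4/(ζωₙ) = 4/3 ≈ 1.333 s.

t_s ≈ 1.333 s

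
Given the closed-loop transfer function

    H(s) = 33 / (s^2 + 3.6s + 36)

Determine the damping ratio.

ζ = 0.3

Compare the denominator to the standard form s^2 + 2ζωₙs + ωₙ².
ωₙ² = 36, so ωₙ = 6 rad/s.
2ζωₙ = 3.6, so ζ = 3.6/(2·6) = 0.3.
With ζ = 0.3 the response is underdamped.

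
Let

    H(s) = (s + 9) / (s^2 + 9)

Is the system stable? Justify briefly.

marginally stable

The denominator s^2 + 9 factors as (s^2 + 9), giving poles at s = 3j, -3j.
Since the simple pole(s) at s = 3j, -3j lie on the jω-axis with none in the right half-plane, the system is marginally stable.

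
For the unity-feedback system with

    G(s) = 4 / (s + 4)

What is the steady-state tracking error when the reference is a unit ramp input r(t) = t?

e_ss = ∞

G(s) has no poles at the origin.
This is a Type 0 system; Kv = lim_{s→0} s·G(s) = 0, so the steady-state error for a ramp input is infinite.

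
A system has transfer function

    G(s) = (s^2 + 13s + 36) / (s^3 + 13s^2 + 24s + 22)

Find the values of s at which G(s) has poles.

The poles are the roots of the denominator s^3 + 13s^2 + 24s + 22 = 0.
Trying s = -11: the polynomial evaluates to 0, so (s + 11) is a factor.
Dividing out leaves s^2 + 2s + 2 = 0.
The quadratic formula then gives s = -1 ± 1j.

s = -1 + j, -1 - j, -11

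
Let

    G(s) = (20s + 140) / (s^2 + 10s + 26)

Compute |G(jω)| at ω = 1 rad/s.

Substitute s = j1: numerator = 140 + j20, denominator = 25 + j10.
|G(j1)| = |140 + j20| / |25 + j10| = 141.42 / 26.926 ≈ 5.252.

|G(j1)| ≈ 5.252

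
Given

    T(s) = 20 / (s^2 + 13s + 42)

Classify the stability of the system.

The denominator s^2 + 13s + 42 factors as (s + 6)(s + 7), giving poles at s = -6, -7.
Since all poles lie strictly in the left half-plane, the system is stable.

stable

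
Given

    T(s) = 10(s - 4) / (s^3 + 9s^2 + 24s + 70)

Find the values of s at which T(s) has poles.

s = -1 ± 3j, -7

The poles are the roots of the denominator s^3 + 9s^2 + 24s + 70 = 0.
Trying s = -7: the polynomial evaluates to 0, so (s + 7) is a factor.
Dividing out leaves s^2 + 2s + 10 = 0.
The quadratic formula then gives s = -1 ± 3j.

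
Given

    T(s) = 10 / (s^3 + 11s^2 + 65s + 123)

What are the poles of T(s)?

The poles are the roots of the denominator s^3 + 11s^2 + 65s + 123 = 0.
Trying s = -3: the polynomial evaluates to 0, so (s + 3) is a factor.
Dividing out leaves s^2 + 8s + 41 = 0.
The quadratic formula then gives s = -4 ± 5j.

s = -4 ± 5j, -3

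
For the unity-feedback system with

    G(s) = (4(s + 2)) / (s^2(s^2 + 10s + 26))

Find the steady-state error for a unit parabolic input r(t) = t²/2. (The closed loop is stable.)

e_ss = 3.250

G(s) has 2 poles at the origin.
This is a Type 2 system. Ka = lim_{s→0} s^2·G(s) = 8/26 = 4/13.
e_ss = 1/Ka = 1/(4/13) = 13/4 ≈ 3.250.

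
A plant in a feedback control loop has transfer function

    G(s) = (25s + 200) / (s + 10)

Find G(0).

Set s = 0: G(0) = (200) / (10) = 20.

G(0) = 20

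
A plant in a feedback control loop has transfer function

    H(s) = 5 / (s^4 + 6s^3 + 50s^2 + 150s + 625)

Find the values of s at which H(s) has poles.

The poles are the roots of the denominator s^4 + 6s^3 + 50s^2 + 150s + 625 = 0.
No real roots exist; factor into two real quadratics: (s^2 + 25)(s^2 + 6s + 25) = 0.
Each quadratic gives a conjugate pair via the quadratic formula.

s = ±5j, -3 ± 4j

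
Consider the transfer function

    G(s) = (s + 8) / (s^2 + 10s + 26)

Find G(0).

G(0) = 4/13 ≈ 0.3077

At s = 0 each factor (s + a) contributes a and each (s^2 + bs + c) contributes c.
G(0) = 1·(8) / ((26)) = 8/26 = 4/13.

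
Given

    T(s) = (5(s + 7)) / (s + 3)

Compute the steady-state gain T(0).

At s = 0 each factor (s + a) contributes a and each (s^2 + bs + c) contributes c.
T(0) = 5·(7) / ((3)) = 35/3 = 35/3.

T(0) = 35/3 ≈ 11.67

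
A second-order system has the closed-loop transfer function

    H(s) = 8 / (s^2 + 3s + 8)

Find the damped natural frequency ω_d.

ω_d ≈ 2.398 rad/s

Comparing s^2 + 3s + 8 to s^2 + 2ζωₙs + ωₙ²: ωₙ = √8 ≈ 2.828 rad/s and ζ = 3/(2·√8) ≈ 0.5303.
ζωₙ = 3/2 = 1.5, so ω_d = ωₙ√(1−ζ²) = √(ωₙ² − (ζωₙ)²) = √(8 − 1.5²) = √5.75 ≈ 2.398 rad/s.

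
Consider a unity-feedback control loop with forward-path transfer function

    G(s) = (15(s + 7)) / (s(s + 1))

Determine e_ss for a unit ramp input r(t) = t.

G(s) has one pole at the origin.
This is a Type 1 system. Kv = lim_{s→0} s·G(s) = 105/1.
e_ss = 1/Kv = 1/(105) = 1/105 ≈ 0.009524.

e_ss = 0.009524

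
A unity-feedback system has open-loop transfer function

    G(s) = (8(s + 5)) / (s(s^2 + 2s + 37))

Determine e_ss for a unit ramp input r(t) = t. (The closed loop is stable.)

G(s) has one pole at the origin.
This is a Type 1 system. Kv = lim_{s→0} s·G(s) = 40/37.
e_ss = 1/Kv = 1/(40/37) = 37/40 ≈ 0.9250.

e_ss = 0.9250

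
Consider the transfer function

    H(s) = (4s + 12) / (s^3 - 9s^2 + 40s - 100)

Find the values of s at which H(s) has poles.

s = 2 ± 4j, 5

The poles are the roots of the denominator s^3 - 9s^2 + 40s - 100 = 0.
Trying s = 5: the polynomial evaluates to 0, so (s - 5) is a factor.
Dividing out leaves s^2 - 4s + 20 = 0.
The quadratic formula then gives s = 2 ± 4j.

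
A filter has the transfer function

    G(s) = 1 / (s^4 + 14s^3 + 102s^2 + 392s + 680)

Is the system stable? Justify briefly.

The denominator s^4 + 14s^3 + 102s^2 + 392s + 680 factors as (s^2 + 6s + 34)(s^2 + 8s + 20), giving poles at s = -3 + 5j, -3 - 5j, -4 + 2j, -4 - 2j.
Since all poles lie strictly in the left half-plane, the system is stable.

stable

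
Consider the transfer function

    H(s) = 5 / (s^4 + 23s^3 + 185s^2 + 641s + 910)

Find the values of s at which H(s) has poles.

s = -3 + 2j, -3 - 2j, -10, -7

The poles are the roots of the denominator s^4 + 23s^3 + 185s^2 + 641s + 910 = 0.
Trying s = -10: the polynomial evaluates to 0, so (s + 10) is a factor.
Dividing out leaves s^3 + 13s^2 + 55s + 91 = 0.
This factors further as (s^2 + 6s + 13)(s + 7) = 0.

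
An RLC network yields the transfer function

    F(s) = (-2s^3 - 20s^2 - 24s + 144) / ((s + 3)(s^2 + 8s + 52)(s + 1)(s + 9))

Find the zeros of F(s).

Set the numerator to zero: -2s^3 - 20s^2 - 24s + 144 = 0, i.e. -2·(s^3 + 10s^2 + 12s - 72) = 0.
Factoring: (s + 6)^2(s - 2) = 0.

s = -6, -6, 2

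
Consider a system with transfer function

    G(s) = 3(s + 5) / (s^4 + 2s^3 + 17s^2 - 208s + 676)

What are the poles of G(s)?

The poles are the roots of the denominator s^4 + 2s^3 + 17s^2 - 208s + 676 = 0.
No real roots exist; factor into two real quadratics: (s^2 - 6s + 13)(s^2 + 8s + 52) = 0.
Each quadratic gives a conjugate pair via the quadratic formula.

s = 3 ± 2j, -4 ± 6j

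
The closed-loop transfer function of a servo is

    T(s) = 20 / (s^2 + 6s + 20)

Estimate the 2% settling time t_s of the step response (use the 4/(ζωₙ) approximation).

t_s ≈ 1.333 s

Comparing s^2 + 6s + 20 to s^2 + 2ζωₙs + ωₙ²: ωₙ = √20 ≈ 4.472 rad/s and ζ = 6/(2·√20) ≈ 0.6708.
ζωₙ = 6/2 = 3, so t_s ≈ 4/(ζωₙ) = 4/3 ≈ 1.333 s.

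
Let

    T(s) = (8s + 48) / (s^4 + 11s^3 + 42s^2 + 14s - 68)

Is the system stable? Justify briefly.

The denominator s^4 + 11s^3 + 42s^2 + 14s - 68 factors as (s - 1)(s + 2)(s^2 + 10s + 34), giving poles at s = 1, -2, -5 + 3j, -5 - 3j.
Since the pole(s) at s = 1 lie in the right half-plane, the system is unstable.

unstable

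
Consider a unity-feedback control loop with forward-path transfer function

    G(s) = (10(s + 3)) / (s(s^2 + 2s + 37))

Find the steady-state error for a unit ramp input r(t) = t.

e_ss = 1.233

G(s) has one pole at the origin.
This is a Type 1 system. Kv = lim_{s→0} s·G(s) = 30/37.
e_ss = 1/Kv = 1/(30/37) = 37/30 ≈ 1.233.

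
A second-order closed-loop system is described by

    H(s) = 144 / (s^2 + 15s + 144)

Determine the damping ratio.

Compare the denominator to the standard form s^2 + 2ζωₙs + ωₙ².
ωₙ² = 144, so ωₙ = 12 rad/s.
2ζωₙ = 15, so ζ = 15/(2·12) = 0.625.

ζ = 0.625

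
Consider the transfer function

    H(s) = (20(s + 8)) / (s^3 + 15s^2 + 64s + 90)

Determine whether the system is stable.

stable

The denominator s^3 + 15s^2 + 64s + 90 factors as (s^2 + 6s + 10)(s + 9), giving poles at s = -3 ± j, -9.
Since all poles lie strictly in the left half-plane, the system is stable.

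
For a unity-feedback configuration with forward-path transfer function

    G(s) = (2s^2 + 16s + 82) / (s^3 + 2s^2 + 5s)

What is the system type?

Factor s from the denominator: s^3 + 2s^2 + 5s = s·(s^2 + 2s + 5).
There is 1 pole at the origin, so the system is Type 1.

Type 1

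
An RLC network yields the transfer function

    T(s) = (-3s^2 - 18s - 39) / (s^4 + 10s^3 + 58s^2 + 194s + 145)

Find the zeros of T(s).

Set the numerator to zero: -3s^2 - 18s - 39 = 0, i.e. -3·(s^2 + 6s + 13) = 0.
Factoring: (s^2 + 6s + 13) = 0.

s = -3 + 2j, -3 - 2j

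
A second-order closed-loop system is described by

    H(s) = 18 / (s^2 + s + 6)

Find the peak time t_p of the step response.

t_p ≈ 1.310 s

Comparing s^2 + s + 6 to s^2 + 2ζωₙs + ωₙ²: ωₙ = √6 ≈ 2.449 rad/s and ζ = 1/(2·√6) ≈ 0.2041.
ζωₙ = 1/2 = 0.5, so ω_d = ωₙ√(1−ζ²) = √(ωₙ² − (ζωₙ)²) = √(6 − 0.5²) = √5.75 ≈ 2.398 rad/s.
t_p = π/ω_d = π/2.398 ≈ 1.310 s.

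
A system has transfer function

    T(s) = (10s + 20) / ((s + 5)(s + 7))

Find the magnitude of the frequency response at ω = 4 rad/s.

Substitute s = j4: numerator = 20 + j40, denominator = 19 + j48.
|T(j4)| = |20 + j40| / |19 + j48| = 44.721 / 51.624 ≈ 0.8663.

|T(j4)| ≈ 0.8663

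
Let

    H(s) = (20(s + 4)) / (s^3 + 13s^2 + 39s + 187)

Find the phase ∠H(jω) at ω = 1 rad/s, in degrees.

At s = j1: numerator = 80 + j20, denominator = 174 + j38.
∠H = ∠num − ∠den = 14.036° − (12.319°) = 1.717°.

∠H(j1) ≈ 1.717°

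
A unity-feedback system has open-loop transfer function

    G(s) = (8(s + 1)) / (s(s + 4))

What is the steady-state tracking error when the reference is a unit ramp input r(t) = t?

e_ss = 0.5000

G(s) has one pole at the origin.
This is a Type 1 system. Kv = lim_{s→0} s·G(s) = 8/4 = 2.
e_ss = 1/Kv = 1/(2) = 1/2 ≈ 0.5000.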